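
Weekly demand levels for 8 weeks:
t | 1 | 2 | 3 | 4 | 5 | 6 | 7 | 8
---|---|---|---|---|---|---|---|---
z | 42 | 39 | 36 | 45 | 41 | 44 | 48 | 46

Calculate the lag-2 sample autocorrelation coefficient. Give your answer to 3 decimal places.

0.051

Mean z̄ = (42 + 39 + 36 + 45 + 41 + 44 + 48 + 46)/8 = 42.6250
Deviations from mean: -0.6250, -3.6250, -6.6250, 2.3750, -1.6250, 1.3750, 5.3750, 3.3750
Σ(z_t−z̄)(z_{t+2}−z̄) = (4.1406) + (-8.6094) + (10.7656) + (3.2656) + (-8.7344) + (4.6406) = 5.4688
Denominator Σ(z_t−z̄)² = 107.8750
r_2 = 5.4688 / 107.8750 = 0.051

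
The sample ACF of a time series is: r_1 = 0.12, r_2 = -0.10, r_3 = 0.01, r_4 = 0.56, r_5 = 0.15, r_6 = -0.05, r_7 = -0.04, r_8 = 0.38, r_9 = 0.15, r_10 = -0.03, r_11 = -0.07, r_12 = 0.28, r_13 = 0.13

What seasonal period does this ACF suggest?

The largest autocorrelation is r_4 = 0.56, with weaker echoes at lags 8 (0.38) and 12 (0.28); the remaining lags stay at or below 0.15.
The dominant spike at lag 4 indicates a seasonal period of 4.

4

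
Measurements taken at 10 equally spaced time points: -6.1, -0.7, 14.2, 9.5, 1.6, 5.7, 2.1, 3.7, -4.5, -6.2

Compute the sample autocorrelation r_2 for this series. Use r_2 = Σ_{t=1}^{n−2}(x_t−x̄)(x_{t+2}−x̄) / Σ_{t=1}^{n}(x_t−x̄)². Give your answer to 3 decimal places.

-0.254

Mean x̄ = (-6.1 − 0.7 + 14.2 + 9.5 + 1.6 + 5.7 + 2.1 + 3.7 − 4.5 − 6.2)/10 = 1.9300
Numerator Σ_{t=1}^{8}(x_t−x̄)(x_{t+2}−x̄) = -102.8138
Denominator Σ(x_t−x̄)² = 404.1810
r_2 = -102.8138 / 404.1810 = -0.254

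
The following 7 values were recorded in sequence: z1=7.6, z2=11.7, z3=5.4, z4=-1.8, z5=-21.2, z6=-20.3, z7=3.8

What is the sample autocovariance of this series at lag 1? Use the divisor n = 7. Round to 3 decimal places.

67.699

Mean z̄ = (7.6 + 11.7 + 5.4 − 1.8 − 21.2 − 20.3 + 3.8)/7 = -2.1143
Σ_{t=1}^{6}(z_t−z̄)(z_{t+1}−z̄) = 473.8955
γ_1 = 473.8955 / 7 = 67.699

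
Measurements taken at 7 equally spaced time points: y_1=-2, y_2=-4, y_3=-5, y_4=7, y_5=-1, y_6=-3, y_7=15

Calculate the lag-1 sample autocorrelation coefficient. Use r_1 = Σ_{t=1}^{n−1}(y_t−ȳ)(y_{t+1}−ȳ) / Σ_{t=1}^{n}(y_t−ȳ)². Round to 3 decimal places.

-0.158

Mean ȳ = (-2 − 4 − 5 + 7 − 1 − 3 + 15)/7 = 1.0000
Deviations from mean: -3.0000, -5.0000, -6.0000, 6.0000, -2.0000, -4.0000, 14.0000
Numerator Σ_{t=1}^{6}(y_t−ȳ)(y_{t+1}−ȳ) = -51.0000
Denominator Σ(y_t−ȳ)² = 322.0000
r_1 = -51.0000 / 322.0000 = -0.158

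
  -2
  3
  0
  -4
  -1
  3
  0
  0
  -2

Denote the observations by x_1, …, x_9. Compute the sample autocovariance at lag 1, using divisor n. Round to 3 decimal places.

-0.531

Mean x̄ = (-2 + 3 + 0 − 4 − 1 + 3 + 0 + 0 − 2)/9 = -0.3333
Σ_{t=1}^{8}(x_t−x̄)(x_{t+1}−x̄) = -4.7778
γ_1 = -4.7778 / 9 = -0.531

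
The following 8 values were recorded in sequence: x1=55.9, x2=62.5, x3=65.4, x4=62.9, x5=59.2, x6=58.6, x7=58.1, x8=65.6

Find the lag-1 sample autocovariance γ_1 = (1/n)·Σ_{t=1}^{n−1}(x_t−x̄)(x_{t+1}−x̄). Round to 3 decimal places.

Mean x̄ = (55.9 + 62.5 + 65.4 + 62.9 + 59.2 + 58.6 + 58.1 + 65.6)/8 = 61.0250
Σ_{t=1}^{7}(x_t−x̄)(x_{t+1}−x̄) = 1.8119
γ_1 = 1.8119 / 8 = 0.226

0.226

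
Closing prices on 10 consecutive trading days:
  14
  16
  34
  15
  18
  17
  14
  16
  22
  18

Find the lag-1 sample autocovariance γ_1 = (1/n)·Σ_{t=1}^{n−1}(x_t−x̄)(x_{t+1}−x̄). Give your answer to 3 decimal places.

-7.136

Mean x̄ = (14 + 16 + 34 + 15 + 18 + 17 + 14 + 16 + 22 + 18)/10 = 18.4000
Σ_{t=1}^{9}(x_t−x̄)(x_{t+1}−x̄) = -71.3600
γ_1 = -71.3600 / 10 = -7.136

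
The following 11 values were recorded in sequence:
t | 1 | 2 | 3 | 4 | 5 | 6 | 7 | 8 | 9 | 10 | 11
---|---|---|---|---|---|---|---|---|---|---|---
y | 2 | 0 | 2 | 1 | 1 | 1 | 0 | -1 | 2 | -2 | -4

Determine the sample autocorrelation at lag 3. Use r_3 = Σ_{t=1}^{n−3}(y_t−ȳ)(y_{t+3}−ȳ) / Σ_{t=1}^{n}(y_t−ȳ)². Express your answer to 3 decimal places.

Mean ȳ = (2 + 0 + 2 + 1 + 1 + 1 + 0 − 1 + 2 − 2 − 4)/11 = 0.1818
Numerator Σ_{t=1}^{8}(y_t−ȳ)(y_{t+3}−ȳ) = 8.5372
Denominator Σ(y_t−ȳ)² = 35.6364
r_3 = 8.5372 / 35.6364 = 0.240

0.240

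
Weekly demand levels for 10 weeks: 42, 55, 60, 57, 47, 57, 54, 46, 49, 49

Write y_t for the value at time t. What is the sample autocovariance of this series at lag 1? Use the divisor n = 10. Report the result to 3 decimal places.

1.244

Mean ȳ = (42 + 55 + 60 + 57 + 47 + 57 + 54 + 46 + 49 + 49)/10 = 51.6000
Σ_{t=1}^{9}(y_t−ȳ)(y_{t+1}−ȳ) = 12.4400
γ_1 = 12.4400 / 10 = 1.244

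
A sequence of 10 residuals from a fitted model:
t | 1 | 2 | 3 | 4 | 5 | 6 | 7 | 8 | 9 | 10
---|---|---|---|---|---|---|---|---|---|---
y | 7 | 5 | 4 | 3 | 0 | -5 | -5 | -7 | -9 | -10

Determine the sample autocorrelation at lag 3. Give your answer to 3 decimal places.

0.173

Mean ȳ = (7 + 5 + 4 + 3 + 0 − 5 − 5 − 7 − 9 − 10)/10 = -1.7000
Σ(y_t−ȳ)(y_{t+3}−ȳ) = (40.8900) + (11.3900) + (-18.8100) + (-15.5100) + (-9.0100) + (24.0900) + (27.3900) = 60.4300
Denominator Σ(y_t−ȳ)² = 350.1000
r_3 = 60.4300 / 350.1000 = 0.173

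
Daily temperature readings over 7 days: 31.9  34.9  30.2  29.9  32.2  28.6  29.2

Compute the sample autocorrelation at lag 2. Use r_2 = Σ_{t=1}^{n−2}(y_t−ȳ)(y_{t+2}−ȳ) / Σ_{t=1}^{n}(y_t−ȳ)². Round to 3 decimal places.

Mean ȳ = (31.9 + 34.9 + 30.2 + 29.9 + 32.2 + 28.6 + 29.2)/7 = 30.9857
Deviations from mean: 0.9143, 3.9143, -0.7857, -1.0857, 1.2143, -2.3857, -1.7857
Σ(y_t−ȳ)(y_{t+2}−ȳ) = (-0.7184) + (-4.2498) + (-0.9541) + (2.5902) + (-2.1684) = -5.5004
Denominator Σ(y_t−ȳ)² = 28.3086
r_2 = -5.5004 / 28.3086 = -0.194

-0.194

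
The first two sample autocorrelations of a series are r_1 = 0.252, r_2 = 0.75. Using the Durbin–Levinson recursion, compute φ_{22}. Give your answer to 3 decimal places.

0.733

φ_{22} = (r_2 − r_1²) / (1 − r_1²)
r_1² = (0.252)² = 0.063504
Numerator = 0.75 − 0.0635 = 0.6865; denominator = 1 − 0.0635 = 0.9365
φ_{22} = 0.6865 / 0.9365 = 0.733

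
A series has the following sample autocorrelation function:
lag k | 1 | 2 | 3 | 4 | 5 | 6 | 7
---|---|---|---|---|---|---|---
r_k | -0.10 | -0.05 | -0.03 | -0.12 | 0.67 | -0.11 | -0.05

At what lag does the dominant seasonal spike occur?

The largest autocorrelation is r_5 = 0.67; the remaining lags stay at or below -0.03.
The dominant spike at lag 5 indicates a seasonal period of 5.

5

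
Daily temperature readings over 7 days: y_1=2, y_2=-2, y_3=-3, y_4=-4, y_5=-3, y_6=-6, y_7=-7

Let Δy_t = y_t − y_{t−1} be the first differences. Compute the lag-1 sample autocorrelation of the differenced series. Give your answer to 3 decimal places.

-0.274

First differences Δy: -4, -1, -1, 1, -3, -1
Mean of differences = -1.5000
Numerator Σ(Δy_t−Δȳ)(Δy_{t+1}−Δȳ) = -4.2500
Denominator Σ(Δy_t−Δȳ)² = 15.5000
r_1(Δy) = -4.2500 / 15.5000 = -0.274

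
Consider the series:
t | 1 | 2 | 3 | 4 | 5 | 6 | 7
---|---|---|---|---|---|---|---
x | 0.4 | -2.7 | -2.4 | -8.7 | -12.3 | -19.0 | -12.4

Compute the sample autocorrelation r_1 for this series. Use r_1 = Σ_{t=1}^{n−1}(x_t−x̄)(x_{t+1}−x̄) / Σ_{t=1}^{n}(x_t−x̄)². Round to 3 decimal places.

Mean x̄ = (0.4 − 2.7 − 2.4 − 8.7 − 12.3 − 19.0 − 12.4)/7 = -8.1571
Σ(x_t−x̄)(x_{t+1}−x̄) = (46.6976) + (31.4176) + (-3.1253) + (2.2490) + (44.9204) + (46.0047) = 168.1639
Denominator Σ(x_t−x̄)² = 289.1771
r_1 = 168.1639 / 289.1771 = 0.582

0.582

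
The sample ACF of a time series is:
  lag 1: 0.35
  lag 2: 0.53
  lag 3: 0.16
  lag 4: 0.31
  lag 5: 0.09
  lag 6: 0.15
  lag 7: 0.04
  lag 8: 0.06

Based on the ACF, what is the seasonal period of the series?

2

The largest autocorrelation is r_2 = 0.53; the remaining lags stay at or below 0.35.
The dominant spike at lag 2 indicates a seasonal period of 2.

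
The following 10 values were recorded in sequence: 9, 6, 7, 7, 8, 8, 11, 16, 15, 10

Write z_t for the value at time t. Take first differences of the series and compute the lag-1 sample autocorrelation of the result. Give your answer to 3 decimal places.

0.155

First differences Δz: -3, 1, 0, 1, 0, 3, 5, -1, -5
Mean of differences = 0.1111
Numerator Σ(Δz_t−Δz̄)(Δz_{t+1}−Δz̄) = 10.9877
Denominator Σ(Δz_t−Δz̄)² = 70.8889
r_1(Δz) = 10.9877 / 70.8889 = 0.155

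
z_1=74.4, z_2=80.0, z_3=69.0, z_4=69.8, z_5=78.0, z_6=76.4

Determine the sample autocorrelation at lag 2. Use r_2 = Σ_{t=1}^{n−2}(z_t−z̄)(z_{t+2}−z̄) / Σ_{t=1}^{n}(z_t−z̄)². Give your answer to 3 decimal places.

-0.533

Mean z̄ = (74.4 + 80.0 + 69.0 + 69.8 + 78.0 + 76.4)/6 = 74.6000
Numerator Σ_{t=1}^{4}(z_t−z̄)(z_{t+2}−z̄) = -52.4800
Denominator Σ(z_t−z̄)² = 98.4000
r_2 = -52.4800 / 98.4000 = -0.533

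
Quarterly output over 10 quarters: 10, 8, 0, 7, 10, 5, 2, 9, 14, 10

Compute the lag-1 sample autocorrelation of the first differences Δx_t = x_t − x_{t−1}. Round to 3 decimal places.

First differences Δx: -2, -8, 7, 3, -5, -3, 7, 5, -4
Mean of differences = 0.0000
Numerator Σ(Δx_t−Δx̄)(Δx_{t+1}−Δx̄) = -25.0000
Denominator Σ(Δx_t−Δx̄)² = 250.0000
r_1(Δx) = -25.0000 / 250.0000 = -0.100

-0.100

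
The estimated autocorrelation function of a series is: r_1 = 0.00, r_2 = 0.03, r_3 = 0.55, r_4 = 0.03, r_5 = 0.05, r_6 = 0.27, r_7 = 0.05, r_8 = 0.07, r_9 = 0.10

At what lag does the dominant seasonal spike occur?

The largest autocorrelation is r_3 = 0.55, with a weaker echo at lag 6 (0.27); the remaining lags stay at or below 0.10.
The dominant spike at lag 3 indicates a seasonal period of 3.

3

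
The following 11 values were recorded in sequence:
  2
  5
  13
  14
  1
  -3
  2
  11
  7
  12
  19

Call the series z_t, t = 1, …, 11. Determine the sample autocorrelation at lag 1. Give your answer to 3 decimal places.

0.325

Mean z̄ = (2 + 5 + 13 + 14 + 1 − 3 + 2 + 11 + 7 + 12 + 19)/11 = 7.5455
Numerator Σ_{t=1}^{10}(z_t−z̄)(z_{t+1}−z̄) = 148.2479
Denominator Σ(z_t−z̄)² = 456.7273
r_1 = 148.2479 / 456.7273 = 0.325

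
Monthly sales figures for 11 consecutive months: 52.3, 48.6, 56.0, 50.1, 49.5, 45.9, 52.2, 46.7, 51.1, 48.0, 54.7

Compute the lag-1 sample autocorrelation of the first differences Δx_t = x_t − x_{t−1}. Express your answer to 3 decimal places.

-0.697

First differences Δx: -3.7, 7.4, -5.9, -0.6, -3.6, 6.3, -5.5, 4.4, -3.1, 6.7
Mean of differences = 0.2400
Numerator Σ(Δx_t−Δx̄)(Δx_{t+1}−Δx̄) = -181.1936
Denominator Σ(Δx_t−Δx̄)² = 259.8040
r_1(Δx) = -181.1936 / 259.8040 = -0.697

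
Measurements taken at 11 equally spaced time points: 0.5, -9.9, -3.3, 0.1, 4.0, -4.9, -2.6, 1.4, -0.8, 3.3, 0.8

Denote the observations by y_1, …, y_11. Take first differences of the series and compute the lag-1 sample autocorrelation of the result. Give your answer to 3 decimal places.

First differences Δy: -10.4, 6.6, 3.4, 3.9, -8.9, 2.3, 4.0, -2.2, 4.1, -2.5
Mean of differences = 0.0300
Numerator Σ(Δy_t−Δȳ)(Δy_{t+1}−Δȳ) = -107.3869
Denominator Σ(Δy_t−Δȳ)² = 306.8810
r_1(Δy) = -107.3869 / 306.8810 = -0.350

-0.350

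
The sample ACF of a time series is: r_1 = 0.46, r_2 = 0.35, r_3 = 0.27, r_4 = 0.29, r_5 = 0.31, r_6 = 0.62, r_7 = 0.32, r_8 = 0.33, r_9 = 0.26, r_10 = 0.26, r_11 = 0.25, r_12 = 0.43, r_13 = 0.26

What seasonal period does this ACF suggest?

6

The largest autocorrelation is r_6 = 0.62; the remaining lags stay at or below 0.46. The elevated value at lag 1 (0.46), dropping to 0.35 at lag 2, reflects decaying short-term dependence rather than seasonality.
The dominant spike at lag 6 indicates a seasonal period of 6.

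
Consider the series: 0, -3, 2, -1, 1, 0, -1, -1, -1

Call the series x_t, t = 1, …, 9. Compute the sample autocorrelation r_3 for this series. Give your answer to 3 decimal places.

-0.221

Mean x̄ = (0 − 3 + 2 − 1 + 1 + 0 − 1 − 1 − 1)/9 = -0.4444
Numerator Σ_{t=1}^{6}(x_t−x̄)(x_{t+3}−x̄) = -3.5926
Denominator Σ(x_t−x̄)² = 16.2222
r_3 = -3.5926 / 16.2222 = -0.221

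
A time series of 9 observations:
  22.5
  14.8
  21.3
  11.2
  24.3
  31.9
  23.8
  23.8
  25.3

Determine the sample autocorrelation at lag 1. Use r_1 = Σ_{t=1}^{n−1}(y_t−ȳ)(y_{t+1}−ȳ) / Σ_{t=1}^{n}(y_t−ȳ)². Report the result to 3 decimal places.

0.118

Mean ȳ = (22.5 + 14.8 + 21.3 + 11.2 + 24.3 + 31.9 + 23.8 + 23.8 + 25.3)/9 = 22.1000
Numerator Σ_{t=1}^{8}(y_t−ȳ)(y_{t+1}−ȳ) = 34.2100
Denominator Σ(y_t−ȳ)² = 289.8000
r_1 = 34.2100 / 289.8000 = 0.118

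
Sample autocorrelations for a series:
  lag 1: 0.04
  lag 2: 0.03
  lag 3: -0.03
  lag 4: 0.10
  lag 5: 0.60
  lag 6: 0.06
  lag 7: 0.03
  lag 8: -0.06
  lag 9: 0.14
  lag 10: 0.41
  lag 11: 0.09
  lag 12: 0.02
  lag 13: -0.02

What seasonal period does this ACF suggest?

5

The largest autocorrelation is r_5 = 0.60, with a weaker echo at lag 10 (0.41); the remaining lags stay at or below 0.14.
The dominant spike at lag 5 indicates a seasonal period of 5.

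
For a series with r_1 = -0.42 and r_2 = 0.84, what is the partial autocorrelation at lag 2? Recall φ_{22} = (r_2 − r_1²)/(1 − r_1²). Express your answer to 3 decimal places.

φ_{22} = (r_2 − r_1²) / (1 − r_1²)
r_1² = (-0.42)² = 0.1764
Numerator = 0.84 − 0.1764 = 0.6636; denominator = 1 − 0.1764 = 0.8236
φ_{22} = 0.6636 / 0.8236 = 0.806

0.806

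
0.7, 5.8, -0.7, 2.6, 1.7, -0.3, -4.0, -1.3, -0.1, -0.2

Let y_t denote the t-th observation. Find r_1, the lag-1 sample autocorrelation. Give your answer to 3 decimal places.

0.115

Mean ȳ = (0.7 + 5.8 − 0.7 + 2.6 + 1.7 − 0.3 − 4.0 − 1.3 − 0.1 − 0.2)/10 = 0.4200
Numerator Σ_{t=1}^{9}(y_t−ȳ)(y_{t+1}−ȳ) = 6.9096
Denominator Σ(y_t−ȳ)² = 60.3360
r_1 = 6.9096 / 60.3360 = 0.115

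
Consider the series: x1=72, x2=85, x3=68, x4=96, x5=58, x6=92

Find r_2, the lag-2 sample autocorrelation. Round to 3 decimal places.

Mean x̄ = (72 + 85 + 68 + 96 + 58 + 92)/6 = 78.5000
Deviations from mean: -6.5000, 6.5000, -10.5000, 17.5000, -20.5000, 13.5000
Numerator Σ_{t=1}^{4}(x_t−x̄)(x_{t+2}−x̄) = 633.5000
Denominator Σ(x_t−x̄)² = 1103.5000
r_2 = 633.5000 / 1103.5000 = 0.574

0.574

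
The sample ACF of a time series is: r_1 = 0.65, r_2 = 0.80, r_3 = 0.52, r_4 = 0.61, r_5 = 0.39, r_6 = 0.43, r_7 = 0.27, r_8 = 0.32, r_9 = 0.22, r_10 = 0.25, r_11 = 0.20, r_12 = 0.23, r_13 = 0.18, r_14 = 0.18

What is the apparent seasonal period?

2

The largest autocorrelation is r_2 = 0.80; the remaining lags stay at or below 0.65.
The dominant spike at lag 2 indicates a seasonal period of 2.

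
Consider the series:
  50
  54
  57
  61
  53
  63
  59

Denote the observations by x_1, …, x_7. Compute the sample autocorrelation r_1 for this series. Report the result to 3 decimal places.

Mean x̄ = (50 + 54 + 57 + 61 + 53 + 63 + 59)/7 = 56.7143
Deviations from mean: -6.7143, -2.7143, 0.2857, 4.2857, -3.7143, 6.2857, 2.2857
Σ(x_t−x̄)(x_{t+1}−x̄) = (18.2245) + (-0.7755) + (1.2245) + (-15.9184) + (-23.3469) + (14.3673) = -6.2245
Denominator Σ(x_t−x̄)² = 129.4286
r_1 = -6.2245 / 129.4286 = -0.048

-0.048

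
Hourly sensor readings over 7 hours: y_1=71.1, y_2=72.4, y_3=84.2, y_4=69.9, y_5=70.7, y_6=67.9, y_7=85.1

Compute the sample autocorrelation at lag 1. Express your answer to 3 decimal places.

-0.283

Mean ȳ = (71.1 + 72.4 + 84.2 + 69.9 + 70.7 + 67.9 + 85.1)/7 = 74.4714
Deviations from mean: -3.3714, -2.0714, 9.7286, -4.5714, -3.7714, -6.5714, 10.6286
Numerator Σ_{t=1}^{6}(y_t−ȳ)(y_{t+1}−ȳ) = -85.4622
Denominator Σ(y_t−ȳ)² = 301.5743
r_1 = -85.4622 / 301.5743 = -0.283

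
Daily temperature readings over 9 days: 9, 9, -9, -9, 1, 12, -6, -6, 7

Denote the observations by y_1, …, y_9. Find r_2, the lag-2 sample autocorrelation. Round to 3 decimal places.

Mean ȳ = (9 + 9 − 9 − 9 + 1 + 12 − 6 − 6 + 7)/9 = 0.8889
Numerator Σ_{t=1}^{7}(y_t−ȳ)(y_{t+2}−ȳ) = -390.8025
Denominator Σ(y_t−ȳ)² = 582.8889
r_2 = -390.8025 / 582.8889 = -0.670

-0.670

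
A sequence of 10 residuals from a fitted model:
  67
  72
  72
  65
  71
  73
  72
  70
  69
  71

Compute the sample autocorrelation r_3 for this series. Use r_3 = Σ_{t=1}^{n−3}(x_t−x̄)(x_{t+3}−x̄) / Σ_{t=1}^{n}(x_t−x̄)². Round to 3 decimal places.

0.203

Mean x̄ = (67 + 72 + 72 + 65 + 71 + 73 + 72 + 70 + 69 + 71)/10 = 70.2000
Σ(x_t−x̄)(x_{t+3}−x̄) = (16.6400) + (1.4400) + (5.0400) + (-9.3600) + (-0.1600) + (-3.3600) + (1.4400) = 11.6800
Denominator Σ(x_t−x̄)² = 57.6000
r_3 = 11.6800 / 57.6000 = 0.203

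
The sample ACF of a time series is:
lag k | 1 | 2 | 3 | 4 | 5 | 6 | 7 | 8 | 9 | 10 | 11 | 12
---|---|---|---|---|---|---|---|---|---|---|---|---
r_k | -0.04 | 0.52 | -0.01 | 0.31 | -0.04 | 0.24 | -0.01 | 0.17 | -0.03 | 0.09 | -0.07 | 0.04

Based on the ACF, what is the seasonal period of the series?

The largest autocorrelation is r_2 = 0.52, with weaker echoes at lags 4 (0.31), 6 (0.24) and 8 (0.17); the remaining lags stay at or below 0.09.
The dominant spike at lag 2 indicates a seasonal period of 2.

2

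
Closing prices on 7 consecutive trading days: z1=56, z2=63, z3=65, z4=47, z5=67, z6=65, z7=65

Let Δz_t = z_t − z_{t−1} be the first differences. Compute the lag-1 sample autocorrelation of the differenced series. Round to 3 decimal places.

-0.557

First differences Δz: 7, 2, -18, 20, -2, 0
Mean of differences = 1.5000
Numerator Σ(Δz_t−Δz̄)(Δz_{t+1}−Δz̄) = -427.2500
Denominator Σ(Δz_t−Δz̄)² = 767.5000
r_1(Δz) = -427.2500 / 767.5000 = -0.557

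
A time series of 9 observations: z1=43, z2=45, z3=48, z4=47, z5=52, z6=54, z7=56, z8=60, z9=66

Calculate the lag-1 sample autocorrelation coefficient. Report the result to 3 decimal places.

Mean z̄ = (43 + 45 + 48 + 47 + 52 + 54 + 56 + 60 + 66)/9 = 52.3333
Numerator Σ_{t=1}^{8}(z_t−z̄)(z_{t+1}−z̄) = 263.5556
Denominator Σ(z_t−z̄)² = 450.0000
r_1 = 263.5556 / 450.0000 = 0.586

0.586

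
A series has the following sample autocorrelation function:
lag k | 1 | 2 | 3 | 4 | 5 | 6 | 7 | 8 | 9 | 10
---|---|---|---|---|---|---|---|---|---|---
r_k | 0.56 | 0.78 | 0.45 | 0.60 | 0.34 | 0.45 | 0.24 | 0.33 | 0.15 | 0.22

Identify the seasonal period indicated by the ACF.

The largest autocorrelation is r_2 = 0.78, with a weaker echo at lag 4 (0.60); the remaining lags stay at or below 0.56.
The dominant spike at lag 2 indicates a seasonal period of 2.

2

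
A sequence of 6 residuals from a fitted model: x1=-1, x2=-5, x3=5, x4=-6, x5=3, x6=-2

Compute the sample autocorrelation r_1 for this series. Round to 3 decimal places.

Mean x̄ = (-1 − 5 + 5 − 6 + 3 − 2)/6 = -1.0000
Deviations from mean: 0.0000, -4.0000, 6.0000, -5.0000, 4.0000, -1.0000
Numerator Σ_{t=1}^{5}(x_t−x̄)(x_{t+1}−x̄) = -78.0000
Denominator Σ(x_t−x̄)² = 94.0000
r_1 = -78.0000 / 94.0000 = -0.830

-0.830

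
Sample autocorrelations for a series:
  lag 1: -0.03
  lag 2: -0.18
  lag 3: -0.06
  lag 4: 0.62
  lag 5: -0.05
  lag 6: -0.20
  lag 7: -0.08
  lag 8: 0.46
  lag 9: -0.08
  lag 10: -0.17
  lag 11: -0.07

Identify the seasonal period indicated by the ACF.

4

The largest autocorrelation is r_4 = 0.62, with a weaker echo at lag 8 (0.46); the remaining lags stay at or below -0.03.
The dominant spike at lag 4 indicates a seasonal period of 4.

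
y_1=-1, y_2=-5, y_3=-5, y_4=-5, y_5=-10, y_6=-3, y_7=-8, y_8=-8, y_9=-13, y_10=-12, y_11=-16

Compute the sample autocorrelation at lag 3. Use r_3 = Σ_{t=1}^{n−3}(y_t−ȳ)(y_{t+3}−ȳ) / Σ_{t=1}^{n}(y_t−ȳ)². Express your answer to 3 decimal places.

0.018

Mean ȳ = (-1 − 5 − 5 − 5 − 10 − 3 − 8 − 8 − 13 − 12 − 16)/11 = -7.8182
Numerator Σ_{t=1}^{8}(y_t−ȳ)(y_{t+3}−ȳ) = 3.8099
Denominator Σ(y_t−ȳ)² = 209.6364
r_3 = 3.8099 / 209.6364 = 0.018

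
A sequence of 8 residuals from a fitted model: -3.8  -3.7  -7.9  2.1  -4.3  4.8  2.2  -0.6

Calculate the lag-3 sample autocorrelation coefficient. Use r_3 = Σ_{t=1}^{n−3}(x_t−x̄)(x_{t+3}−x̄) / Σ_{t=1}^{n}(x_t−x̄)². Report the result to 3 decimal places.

-0.252

Mean x̄ = (-3.8 − 3.7 − 7.9 + 2.1 − 4.3 + 4.8 + 2.2 − 0.6)/8 = -1.4000
Σ(x_t−x̄)(x_{t+3}−x̄) = (-8.4000) + (6.6700) + (-40.3000) + (12.6000) + (-2.3200) = -31.7500
Denominator Σ(x_t−x̄)² = 126.0000
r_3 = -31.7500 / 126.0000 = -0.252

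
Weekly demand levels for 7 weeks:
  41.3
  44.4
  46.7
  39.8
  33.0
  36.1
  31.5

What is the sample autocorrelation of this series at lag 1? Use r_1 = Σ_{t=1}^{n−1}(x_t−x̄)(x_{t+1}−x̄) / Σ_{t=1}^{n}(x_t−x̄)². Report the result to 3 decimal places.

0.485

Mean x̄ = (41.3 + 44.4 + 46.7 + 39.8 + 33.0 + 36.1 + 31.5)/7 = 38.9714
Deviations from mean: 2.3286, 5.4286, 7.7286, 0.8286, -5.9714, -2.8714, -7.4714
Σ(x_t−x̄)(x_{t+1}−x̄) = (12.6408) + (41.9551) + (6.4037) + (-4.9478) + (17.1465) + (21.4537) = 94.6520
Denominator Σ(x_t−x̄)² = 195.0343
r_1 = 94.6520 / 195.0343 = 0.485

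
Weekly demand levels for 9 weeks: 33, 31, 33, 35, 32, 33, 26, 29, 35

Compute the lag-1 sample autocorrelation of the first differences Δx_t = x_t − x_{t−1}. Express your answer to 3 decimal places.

First differences Δx: -2, 2, 2, -3, 1, -7, 3, 6
Mean of differences = 0.2500
Numerator Σ(Δx_t−Δx̄)(Δx_{t+1}−Δx̄) = -18.5625
Denominator Σ(Δx_t−Δx̄)² = 115.5000
r_1(Δx) = -18.5625 / 115.5000 = -0.161

-0.161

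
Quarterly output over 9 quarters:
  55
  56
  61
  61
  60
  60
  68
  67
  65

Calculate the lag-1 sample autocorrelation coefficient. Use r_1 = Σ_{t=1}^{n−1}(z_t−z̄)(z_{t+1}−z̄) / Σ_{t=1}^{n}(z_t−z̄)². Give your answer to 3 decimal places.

0.537

Mean z̄ = (55 + 56 + 61 + 61 + 60 + 60 + 68 + 67 + 65)/9 = 61.4444
Numerator Σ_{t=1}^{8}(z_t−z̄)(z_{t+1}−z̄) = 87.1358
Denominator Σ(z_t−z̄)² = 162.2222
r_1 = 87.1358 / 162.2222 = 0.537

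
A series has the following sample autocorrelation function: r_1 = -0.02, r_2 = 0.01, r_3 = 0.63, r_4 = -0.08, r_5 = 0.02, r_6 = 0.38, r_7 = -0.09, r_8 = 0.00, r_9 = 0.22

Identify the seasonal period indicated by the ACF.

3

The largest autocorrelation is r_3 = 0.63, with weaker echoes at lags 6 (0.38) and 9 (0.22); the remaining lags stay at or below 0.02.
The dominant spike at lag 3 indicates a seasonal period of 3.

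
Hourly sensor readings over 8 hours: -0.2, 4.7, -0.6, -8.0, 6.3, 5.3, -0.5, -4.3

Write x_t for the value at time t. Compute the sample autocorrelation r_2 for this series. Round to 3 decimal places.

Mean x̄ = (-0.2 + 4.7 − 0.6 − 8.0 + 6.3 + 5.3 − 0.5 − 4.3)/8 = 0.3375
Deviations from mean: -0.5375, 4.3625, -0.9375, -8.3375, 5.9625, 4.9625, -0.8375, -4.6375
Σ(x_t−x̄)(x_{t+2}−x̄) = (0.5039) + (-36.3723) + (-5.5898) + (-41.3748) + (-4.9936) + (-23.0136) = -110.8403
Denominator Σ(x_t−x̄)² = 172.0988
r_2 = -110.8403 / 172.0988 = -0.644

-0.644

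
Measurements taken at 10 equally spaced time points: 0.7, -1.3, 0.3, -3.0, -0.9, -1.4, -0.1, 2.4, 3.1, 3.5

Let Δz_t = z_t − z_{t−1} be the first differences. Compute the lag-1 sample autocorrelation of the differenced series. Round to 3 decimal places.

-0.446

First differences Δz: -2.0, 1.6, -3.3, 2.1, -0.5, 1.3, 2.5, 0.7, 0.4
Mean of differences = 0.3111
Numerator Σ(Δz_t−Δz̄)(Δz_{t+1}−Δz̄) = -13.2957
Denominator Σ(Δz_t−Δz̄)² = 29.8289
r_1(Δz) = -13.2957 / 29.8289 = -0.446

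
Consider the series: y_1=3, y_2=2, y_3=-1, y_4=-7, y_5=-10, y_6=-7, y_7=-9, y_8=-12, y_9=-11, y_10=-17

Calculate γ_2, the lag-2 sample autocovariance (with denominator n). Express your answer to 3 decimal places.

Mean ȳ = (3 + 2 − 1 − 7 − 10 − 7 − 9 − 12 − 11 − 17)/10 = -6.9000
Σ_{t=1}^{8}(y_t−ȳ)(y_{t+2}−ȳ) = 106.3800
γ_2 = 106.3800 / 10 = 10.638

10.638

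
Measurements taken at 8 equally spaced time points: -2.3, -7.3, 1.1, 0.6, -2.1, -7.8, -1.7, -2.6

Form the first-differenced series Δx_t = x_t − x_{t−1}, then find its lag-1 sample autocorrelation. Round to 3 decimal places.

First differences Δx: -5.0, 8.4, -0.5, -2.7, -5.7, 6.1, -0.9
Mean of differences = -0.0429
Numerator Σ(Δx_t−Δx̄)(Δx_{t+1}−Δx̄) = -69.4818
Denominator Σ(Δx_t−Δx̄)² = 173.5971
r_1(Δx) = -69.4818 / 173.5971 = -0.400

-0.400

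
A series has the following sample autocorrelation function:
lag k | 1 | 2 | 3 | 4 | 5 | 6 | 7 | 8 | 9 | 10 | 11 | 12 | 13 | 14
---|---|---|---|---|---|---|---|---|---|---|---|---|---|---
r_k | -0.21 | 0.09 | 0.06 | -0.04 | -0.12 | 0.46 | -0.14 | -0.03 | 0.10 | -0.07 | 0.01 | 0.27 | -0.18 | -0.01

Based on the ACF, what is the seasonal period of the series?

The largest autocorrelation is r_6 = 0.46, with a weaker echo at lag 12 (0.27); the remaining lags stay at or below 0.10.
The dominant spike at lag 6 indicates a seasonal period of 6.

6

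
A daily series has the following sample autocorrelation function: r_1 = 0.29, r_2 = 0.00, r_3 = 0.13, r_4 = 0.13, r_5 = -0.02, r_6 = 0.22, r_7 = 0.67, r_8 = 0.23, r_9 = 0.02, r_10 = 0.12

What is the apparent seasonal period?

7

The largest autocorrelation is r_7 = 0.67; the remaining lags stay at or below 0.29. The elevated value at lag 1 (0.29), dropping to 0.00 at lag 2, reflects decaying short-term dependence rather than seasonality.
The dominant spike at lag 7 indicates a seasonal period of 7.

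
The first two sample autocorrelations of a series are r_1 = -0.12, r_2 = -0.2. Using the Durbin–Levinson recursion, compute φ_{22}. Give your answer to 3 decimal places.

-0.218

φ_{22} = (r_2 − r_1²) / (1 − r_1²)
r_1² = (-0.12)² = 0.0144
Numerator = -0.2 − 0.0144 = -0.2144; denominator = 1 − 0.0144 = 0.9856
φ_{22} = -0.2144 / 0.9856 = -0.218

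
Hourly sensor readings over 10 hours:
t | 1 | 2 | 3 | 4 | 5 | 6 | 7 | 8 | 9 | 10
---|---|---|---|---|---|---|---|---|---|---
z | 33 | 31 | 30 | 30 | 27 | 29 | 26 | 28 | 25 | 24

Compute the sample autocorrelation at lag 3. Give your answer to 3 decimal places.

0.135

Mean z̄ = (33 + 31 + 30 + 30 + 27 + 29 + 26 + 28 + 25 + 24)/10 = 28.3000
Numerator Σ_{t=1}^{7}(z_t−z̄)(z_{t+3}−z̄) = 9.7300
Denominator Σ(z_t−z̄)² = 72.1000
r_3 = 9.7300 / 72.1000 = 0.135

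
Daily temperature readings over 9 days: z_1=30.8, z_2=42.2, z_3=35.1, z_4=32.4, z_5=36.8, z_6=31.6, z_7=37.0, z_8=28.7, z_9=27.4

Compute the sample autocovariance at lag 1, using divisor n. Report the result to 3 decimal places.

Mean z̄ = (30.8 + 42.2 + 35.1 + 32.4 + 36.8 + 31.6 + 37.0 + 28.7 + 27.4)/9 = 33.5556
Σ_{t=1}^{8}(z_t−z̄)(z_{t+1}−z̄) = -15.9198
γ_1 = -15.9198 / 9 = -1.769

-1.769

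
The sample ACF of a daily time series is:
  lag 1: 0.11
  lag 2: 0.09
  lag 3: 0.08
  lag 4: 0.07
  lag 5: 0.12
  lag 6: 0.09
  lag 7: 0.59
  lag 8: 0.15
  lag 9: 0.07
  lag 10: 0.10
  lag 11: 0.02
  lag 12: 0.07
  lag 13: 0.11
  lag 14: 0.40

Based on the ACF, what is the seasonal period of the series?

7

The largest autocorrelation is r_7 = 0.59, with a weaker echo at lag 14 (0.40); the remaining lags stay at or below 0.15.
The dominant spike at lag 7 indicates a seasonal period of 7.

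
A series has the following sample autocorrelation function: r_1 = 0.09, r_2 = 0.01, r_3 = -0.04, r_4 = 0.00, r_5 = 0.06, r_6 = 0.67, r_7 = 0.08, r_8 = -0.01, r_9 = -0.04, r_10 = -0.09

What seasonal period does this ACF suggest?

The largest autocorrelation is r_6 = 0.67; the remaining lags stay at or below 0.09.
The dominant spike at lag 6 indicates a seasonal period of 6.

6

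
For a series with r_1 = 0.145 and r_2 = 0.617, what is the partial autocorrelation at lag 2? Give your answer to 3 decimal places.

0.609

φ_{22} = (r_2 − r_1²) / (1 − r_1²)
r_1² = (0.145)² = 0.021025
Numerator = 0.617 − 0.0210 = 0.5960; denominator = 1 − 0.0210 = 0.9790
φ_{22} = 0.5960 / 0.9790 = 0.609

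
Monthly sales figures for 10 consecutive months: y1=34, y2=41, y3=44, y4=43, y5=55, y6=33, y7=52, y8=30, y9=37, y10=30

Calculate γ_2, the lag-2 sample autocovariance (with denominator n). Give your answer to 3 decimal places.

33.368

Mean ȳ = (34 + 41 + 44 + 43 + 55 + 33 + 52 + 30 + 37 + 30)/10 = 39.9000
Σ_{t=1}^{8}(y_t−ȳ)(y_{t+2}−ȳ) = 333.6800
γ_2 = 333.6800 / 10 = 33.368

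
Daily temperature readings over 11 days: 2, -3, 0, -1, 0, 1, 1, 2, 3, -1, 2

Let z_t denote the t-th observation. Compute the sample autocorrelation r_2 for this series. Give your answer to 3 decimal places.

Mean z̄ = (2 − 3 + 0 − 1 + 0 + 1 + 1 + 2 + 3 − 1 + 2)/11 = 0.5455
Numerator Σ_{t=1}^{9}(z_t−z̄)(z_{t+2}−z̄) = 7.1322
Denominator Σ(z_t−z̄)² = 30.7273
r_2 = 7.1322 / 30.7273 = 0.232

0.232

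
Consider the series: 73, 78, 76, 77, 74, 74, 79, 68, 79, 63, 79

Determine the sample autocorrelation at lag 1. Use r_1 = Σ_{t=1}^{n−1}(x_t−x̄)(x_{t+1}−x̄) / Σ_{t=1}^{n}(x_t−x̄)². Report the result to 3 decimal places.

-0.624

Mean x̄ = (73 + 78 + 76 + 77 + 74 + 74 + 79 + 68 + 79 + 63 + 79)/11 = 74.5455
Numerator Σ_{t=1}^{10}(x_t−x̄)(x_{t+1}−x̄) = -161.3884
Denominator Σ(x_t−x̄)² = 258.7273
r_1 = -161.3884 / 258.7273 = -0.624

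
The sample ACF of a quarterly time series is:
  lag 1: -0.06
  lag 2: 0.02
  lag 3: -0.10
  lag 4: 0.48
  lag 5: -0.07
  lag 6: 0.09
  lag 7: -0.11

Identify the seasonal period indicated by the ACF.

4

The largest autocorrelation is r_4 = 0.48; the remaining lags stay at or below 0.09.
The dominant spike at lag 4 indicates a seasonal period of 4.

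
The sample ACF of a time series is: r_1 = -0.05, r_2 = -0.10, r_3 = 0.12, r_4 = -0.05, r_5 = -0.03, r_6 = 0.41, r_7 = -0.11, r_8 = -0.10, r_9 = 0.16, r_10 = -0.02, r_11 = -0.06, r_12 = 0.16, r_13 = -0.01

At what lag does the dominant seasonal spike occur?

6

The largest autocorrelation is r_6 = 0.41; the remaining lags stay at or below 0.16.
The dominant spike at lag 6 indicates a seasonal period of 6.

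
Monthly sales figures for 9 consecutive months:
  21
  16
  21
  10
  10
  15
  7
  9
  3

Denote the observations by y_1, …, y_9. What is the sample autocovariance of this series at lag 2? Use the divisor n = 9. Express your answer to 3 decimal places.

10.364

Mean ȳ = (21 + 16 + 21 + 10 + 10 + 15 + 7 + 9 + 3)/9 = 12.4444
Σ_{t=1}^{7}(y_t−ȳ)(y_{t+2}−ȳ) = 93.2716
γ_2 = 93.2716 / 9 = 10.364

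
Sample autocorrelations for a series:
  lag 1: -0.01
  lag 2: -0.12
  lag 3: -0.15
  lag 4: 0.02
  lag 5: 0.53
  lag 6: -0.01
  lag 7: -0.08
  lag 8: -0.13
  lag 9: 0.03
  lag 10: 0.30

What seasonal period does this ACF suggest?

5

The largest autocorrelation is r_5 = 0.53, with a weaker echo at lag 10 (0.30); the remaining lags stay at or below 0.03.
The dominant spike at lag 5 indicates a seasonal period of 5.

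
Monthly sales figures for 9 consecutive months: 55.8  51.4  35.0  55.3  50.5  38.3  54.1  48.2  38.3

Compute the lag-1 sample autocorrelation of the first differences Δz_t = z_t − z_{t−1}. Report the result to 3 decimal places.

First differences Δz: -4.4, -16.4, 20.3, -4.8, -12.2, 15.8, -5.9, -9.9
Mean of differences = -2.1875
Numerator Σ(Δz_t−Δz̄)(Δz_{t+1}−Δz̄) = -538.9952
Denominator Σ(Δz_t−Δz̄)² = 1216.4688
r_1(Δz) = -538.9952 / 1216.4688 = -0.443

-0.443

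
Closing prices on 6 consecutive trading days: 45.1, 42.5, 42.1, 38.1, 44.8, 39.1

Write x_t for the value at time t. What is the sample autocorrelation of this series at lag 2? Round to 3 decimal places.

Mean x̄ = (45.1 + 42.5 + 42.1 + 38.1 + 44.8 + 39.1)/6 = 41.9500
Numerator Σ_{t=1}^{4}(x_t−x̄)(x_{t+2}−x̄) = 9.7550
Denominator Σ(x_t−x̄)² = 41.3150
r_2 = 9.7550 / 41.3150 = 0.236

0.236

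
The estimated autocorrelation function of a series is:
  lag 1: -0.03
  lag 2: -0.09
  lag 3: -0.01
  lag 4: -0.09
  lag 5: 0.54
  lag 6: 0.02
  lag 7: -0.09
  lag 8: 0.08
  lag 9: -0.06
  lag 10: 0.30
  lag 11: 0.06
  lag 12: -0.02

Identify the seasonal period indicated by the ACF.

The largest autocorrelation is r_5 = 0.54, with a weaker echo at lag 10 (0.30); the remaining lags stay at or below 0.08.
The dominant spike at lag 5 indicates a seasonal period of 5.

5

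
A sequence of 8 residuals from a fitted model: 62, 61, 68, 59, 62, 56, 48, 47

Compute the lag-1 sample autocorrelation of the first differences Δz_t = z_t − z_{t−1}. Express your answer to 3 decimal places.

-0.438

First differences Δz: -1, 7, -9, 3, -6, -8, -1
Mean of differences = -2.1429
Numerator Σ(Δz_t−Δz̄)(Δz_{t+1}−Δz̄) = -91.4490
Denominator Σ(Δz_t−Δz̄)² = 208.8571
r_1(Δz) = -91.4490 / 208.8571 = -0.438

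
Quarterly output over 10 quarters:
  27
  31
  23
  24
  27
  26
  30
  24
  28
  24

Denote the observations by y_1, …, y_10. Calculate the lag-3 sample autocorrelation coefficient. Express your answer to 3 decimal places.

-0.251

Mean ȳ = (27 + 31 + 23 + 24 + 27 + 26 + 30 + 24 + 28 + 24)/10 = 26.4000
Σ(y_t−ȳ)(y_{t+3}−ȳ) = (-1.4400) + (2.7600) + (1.3600) + (-8.6400) + (-1.4400) + (-0.6400) + (-8.6400) = -16.6800
Denominator Σ(y_t−ȳ)² = 66.4000
r_3 = -16.6800 / 66.4000 = -0.251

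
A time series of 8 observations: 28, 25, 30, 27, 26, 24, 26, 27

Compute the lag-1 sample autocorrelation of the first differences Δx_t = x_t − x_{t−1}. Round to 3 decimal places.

First differences Δx: -3, 5, -3, -1, -2, 2, 1
Mean of differences = -0.1429
Numerator Σ(Δx_t−Δx̄)(Δx_{t+1}−Δx̄) = -26.8776
Denominator Σ(Δx_t−Δx̄)² = 52.8571
r_1(Δx) = -26.8776 / 52.8571 = -0.508

-0.508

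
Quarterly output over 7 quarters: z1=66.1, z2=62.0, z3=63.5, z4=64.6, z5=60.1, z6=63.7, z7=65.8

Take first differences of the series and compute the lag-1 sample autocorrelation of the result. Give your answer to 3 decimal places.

First differences Δz: -4.1, 1.5, 1.1, -4.5, 3.6, 2.1
Mean of differences = -0.0500
Numerator Σ(Δz_t−Δz̄)(Δz_{t+1}−Δz̄) = -18.0075
Denominator Σ(Δz_t−Δz̄)² = 57.8750
r_1(Δz) = -18.0075 / 57.8750 = -0.311

-0.311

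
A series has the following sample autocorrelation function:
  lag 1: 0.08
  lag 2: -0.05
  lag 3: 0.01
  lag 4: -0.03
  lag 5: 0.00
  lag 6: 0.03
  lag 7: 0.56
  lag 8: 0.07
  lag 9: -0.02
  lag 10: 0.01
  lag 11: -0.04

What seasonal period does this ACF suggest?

7

The largest autocorrelation is r_7 = 0.56; the remaining lags stay at or below 0.08.
The dominant spike at lag 7 indicates a seasonal period of 7.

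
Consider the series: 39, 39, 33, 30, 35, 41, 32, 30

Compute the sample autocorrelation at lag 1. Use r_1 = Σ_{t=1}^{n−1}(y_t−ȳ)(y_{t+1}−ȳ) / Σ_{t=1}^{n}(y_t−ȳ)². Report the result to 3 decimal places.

0.114

Mean ȳ = (39 + 39 + 33 + 30 + 35 + 41 + 32 + 30)/8 = 34.8750
Deviations from mean: 4.1250, 4.1250, -1.8750, -4.8750, 0.1250, 6.1250, -2.8750, -4.8750
Σ(y_t−ȳ)(y_{t+1}−ȳ) = (17.0156) + (-7.7344) + (9.1406) + (-0.6094) + (0.7656) + (-17.6094) + (14.0156) = 14.9844
Denominator Σ(y_t−ȳ)² = 130.8750
r_1 = 14.9844 / 130.8750 = 0.114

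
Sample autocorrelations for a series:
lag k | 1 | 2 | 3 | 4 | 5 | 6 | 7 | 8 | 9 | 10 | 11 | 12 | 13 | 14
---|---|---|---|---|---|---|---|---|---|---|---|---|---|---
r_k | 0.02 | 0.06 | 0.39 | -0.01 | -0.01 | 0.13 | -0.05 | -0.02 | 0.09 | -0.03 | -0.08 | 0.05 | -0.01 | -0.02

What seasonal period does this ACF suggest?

The largest autocorrelation is r_3 = 0.39; the remaining lags stay at or below 0.13.
The dominant spike at lag 3 indicates a seasonal period of 3.

3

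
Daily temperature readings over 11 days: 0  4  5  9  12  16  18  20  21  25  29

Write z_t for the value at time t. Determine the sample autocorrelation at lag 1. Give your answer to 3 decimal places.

Mean z̄ = (0 + 4 + 5 + 9 + 12 + 16 + 18 + 20 + 21 + 25 + 29)/11 = 14.4545
Numerator Σ_{t=1}^{10}(z_t−z̄)(z_{t+1}−z̄) = 594.9752
Denominator Σ(z_t−z̄)² = 854.7273
r_1 = 594.9752 / 854.7273 = 0.696

0.696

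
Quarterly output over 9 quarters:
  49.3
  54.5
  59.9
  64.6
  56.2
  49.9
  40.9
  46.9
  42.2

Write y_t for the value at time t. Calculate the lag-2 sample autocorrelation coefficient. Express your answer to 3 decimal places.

0.188

Mean ȳ = (49.3 + 54.5 + 59.9 + 64.6 + 56.2 + 49.9 + 40.9 + 46.9 + 42.2)/9 = 51.6000
Σ(y_t−ȳ)(y_{t+2}−ȳ) = (-19.0900) + (37.7000) + (38.1800) + (-22.1000) + (-49.2200) + (7.9900) + (100.5800) = 94.0400
Denominator Σ(y_t−ȳ)² = 500.5800
r_2 = 94.0400 / 500.5800 = 0.188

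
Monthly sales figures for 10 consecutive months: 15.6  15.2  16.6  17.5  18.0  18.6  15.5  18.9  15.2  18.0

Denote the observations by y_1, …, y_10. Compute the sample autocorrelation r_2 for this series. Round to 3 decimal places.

0.337

Mean ȳ = (15.6 + 15.2 + 16.6 + 17.5 + 18.0 + 18.6 + 15.5 + 18.9 + 15.2 + 18.0)/10 = 16.9100
Numerator Σ_{t=1}^{8}(y_t−ȳ)(y_{t+2}−ȳ) = 6.4628
Denominator Σ(y_t−ȳ)² = 19.1890
r_2 = 6.4628 / 19.1890 = 0.337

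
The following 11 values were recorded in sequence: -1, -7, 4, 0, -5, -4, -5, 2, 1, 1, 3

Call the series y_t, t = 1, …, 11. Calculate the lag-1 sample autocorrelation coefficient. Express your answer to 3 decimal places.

0.007

Mean ȳ = (-1 − 7 + 4 + 0 − 5 − 4 − 5 + 2 + 1 + 1 + 3)/11 = -1.0000
Numerator Σ_{t=1}^{10}(y_t−ȳ)(y_{t+1}−ȳ) = 1.0000
Denominator Σ(y_t−ȳ)² = 136.0000
r_1 = 1.0000 / 136.0000 = 0.007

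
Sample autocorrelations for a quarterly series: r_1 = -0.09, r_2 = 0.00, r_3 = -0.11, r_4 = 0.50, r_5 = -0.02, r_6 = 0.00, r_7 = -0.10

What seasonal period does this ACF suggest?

The largest autocorrelation is r_4 = 0.50; the remaining lags stay at or below 0.00.
The dominant spike at lag 4 indicates a seasonal period of 4.

4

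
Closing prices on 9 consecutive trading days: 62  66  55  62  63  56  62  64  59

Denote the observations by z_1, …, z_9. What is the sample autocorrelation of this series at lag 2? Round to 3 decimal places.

Mean z̄ = (62 + 66 + 55 + 62 + 63 + 56 + 62 + 64 + 59)/9 = 61.0000
Numerator Σ_{t=1}^{7}(z_t−z̄)(z_{t+2}−z̄) = -33.0000
Denominator Σ(z_t−z̄)² = 106.0000
r_2 = -33.0000 / 106.0000 = -0.311

-0.311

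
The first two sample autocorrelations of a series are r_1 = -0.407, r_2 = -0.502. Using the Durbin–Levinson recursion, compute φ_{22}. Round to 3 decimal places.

φ_{22} = (r_2 − r_1²) / (1 − r_1²)
r_1² = (-0.407)² = 0.165649
Numerator = -0.502 − 0.1656 = -0.6676; denominator = 1 − 0.1656 = 0.8344
φ_{22} = -0.6676 / 0.8344 = -0.800

-0.800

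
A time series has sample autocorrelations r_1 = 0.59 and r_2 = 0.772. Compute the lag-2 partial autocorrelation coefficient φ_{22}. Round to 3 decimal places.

φ_{22} = (r_2 − r_1²) / (1 − r_1²)
r_1² = (0.59)² = 0.3481
Numerator = 0.772 − 0.3481 = 0.4239; denominator = 1 − 0.3481 = 0.6519
φ_{22} = 0.4239 / 0.6519 = 0.650

0.650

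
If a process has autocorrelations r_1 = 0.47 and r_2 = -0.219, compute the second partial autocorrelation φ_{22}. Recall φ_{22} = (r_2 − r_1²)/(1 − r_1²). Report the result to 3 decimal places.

φ_{22} = (r_2 − r_1²) / (1 − r_1²)
r_1² = (0.47)² = 0.2209
Numerator = -0.219 − 0.2209 = -0.4399; denominator = 1 − 0.2209 = 0.7791
φ_{22} = -0.4399 / 0.7791 = -0.565

-0.565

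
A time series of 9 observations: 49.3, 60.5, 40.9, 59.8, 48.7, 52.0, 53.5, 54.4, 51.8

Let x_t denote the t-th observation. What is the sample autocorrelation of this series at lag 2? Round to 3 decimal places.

Mean x̄ = (49.3 + 60.5 + 40.9 + 59.8 + 48.7 + 52.0 + 53.5 + 54.4 + 51.8)/9 = 52.3222
Numerator Σ_{t=1}^{7}(x_t−x̄)(x_{t+2}−x̄) = 129.0857
Denominator Σ(x_t−x̄)² = 281.5956
r_2 = 129.0857 / 281.5956 = 0.458

0.458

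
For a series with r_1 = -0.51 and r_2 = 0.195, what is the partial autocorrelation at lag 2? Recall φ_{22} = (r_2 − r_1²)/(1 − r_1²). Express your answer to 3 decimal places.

φ_{22} = (r_2 − r_1²) / (1 − r_1²)
r_1² = (-0.51)² = 0.2601
Numerator = 0.195 − 0.2601 = -0.0651; denominator = 1 − 0.2601 = 0.7399
φ_{22} = -0.0651 / 0.7399 = -0.088

-0.088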